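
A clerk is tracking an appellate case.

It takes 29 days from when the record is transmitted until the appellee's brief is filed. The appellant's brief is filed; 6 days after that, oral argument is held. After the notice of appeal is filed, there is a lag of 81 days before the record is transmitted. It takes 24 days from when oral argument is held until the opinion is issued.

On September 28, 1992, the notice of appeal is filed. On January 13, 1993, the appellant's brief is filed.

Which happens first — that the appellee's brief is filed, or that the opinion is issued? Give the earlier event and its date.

The appellee's brief is filed — January 16, 1993

The notice of appeal is filed: Sep 28, 1992.
The record is transmitted: Sep 28, 1992 + 81 days = Dec 18, 1992.
The appellee's brief is filed: Dec 18, 1992 + 29 days = Jan 16, 1993.
The appellant's brief is filed: Jan 13, 1993.
Oral argument is held: Jan 13, 1993 + 6 days = Jan 19, 1993.
The opinion is issued: Jan 19, 1993 + 24 days = Feb 12, 1993.
Comparing: the appellee's brief is filed on Jan 16, 1993 vs the opinion is issued on Feb 12, 1993. Earlier: the appellee's brief is filed.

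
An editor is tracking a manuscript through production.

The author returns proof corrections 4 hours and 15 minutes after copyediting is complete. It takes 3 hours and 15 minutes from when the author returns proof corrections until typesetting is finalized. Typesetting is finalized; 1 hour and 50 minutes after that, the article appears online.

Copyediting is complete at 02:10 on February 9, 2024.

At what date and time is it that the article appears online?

11:30 on February 9, 2024

Copyediting is complete: 02:10 Feb 9, 2024.
The author returns proof corrections: 02:10 Feb 9, 2024 + 4h15m = 06:25 Feb 9, 2024.
Typesetting is finalized: 06:25 Feb 9, 2024 + 3h15m = 09:40 Feb 9, 2024.
The article appears online: 09:40 Feb 9, 2024 + 1h50m = 11:30 Feb 9, 2024.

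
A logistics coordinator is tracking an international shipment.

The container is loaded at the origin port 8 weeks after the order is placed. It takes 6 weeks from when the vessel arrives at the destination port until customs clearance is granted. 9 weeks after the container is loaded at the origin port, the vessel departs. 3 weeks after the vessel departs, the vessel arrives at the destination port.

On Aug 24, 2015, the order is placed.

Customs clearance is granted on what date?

Feb 22, 2016

The order is placed: Aug 24, 2015.
The container is loaded at the origin port: Aug 24, 2015 + 8 weeks = Oct 19, 2015.
The vessel departs: Oct 19, 2015 + 9 weeks = Dec 21, 2015.
The vessel arrives at the destination port: Dec 21, 2015 + 3 weeks = Jan 11, 2016.
Customs clearance is granted: Jan 11, 2016 + 6 weeks = Feb 22, 2016.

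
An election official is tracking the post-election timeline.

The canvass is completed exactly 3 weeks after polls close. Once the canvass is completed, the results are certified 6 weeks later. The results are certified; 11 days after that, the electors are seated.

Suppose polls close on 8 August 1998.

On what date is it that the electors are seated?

Polls close: Aug 8, 1998.
The canvass is completed: Aug 8, 1998 + 3 weeks = Aug 29, 1998.
The results are certified: Aug 29, 1998 + 6 weeks = Oct 10, 1998.
The electors are seated: Oct 10, 1998 + 11 days = Oct 21, 1998.

21 October 1998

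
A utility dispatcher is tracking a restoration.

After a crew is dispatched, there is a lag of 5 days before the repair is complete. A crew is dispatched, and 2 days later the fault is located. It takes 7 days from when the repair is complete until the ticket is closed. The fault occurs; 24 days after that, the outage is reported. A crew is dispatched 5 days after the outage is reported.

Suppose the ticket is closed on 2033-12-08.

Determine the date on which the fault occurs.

The ticket is closed: Dec 8, 2033.
The repair is complete: Dec 8, 2033 − 7 days = Dec 1, 2033.
A crew is dispatched: Dec 1, 2033 − 5 days = Nov 26, 2033.
The outage is reported: Nov 26, 2033 − 5 days = Nov 21, 2033.
The fault occurs: Nov 21, 2033 − 24 days = Oct 28, 2033.

2033-10-28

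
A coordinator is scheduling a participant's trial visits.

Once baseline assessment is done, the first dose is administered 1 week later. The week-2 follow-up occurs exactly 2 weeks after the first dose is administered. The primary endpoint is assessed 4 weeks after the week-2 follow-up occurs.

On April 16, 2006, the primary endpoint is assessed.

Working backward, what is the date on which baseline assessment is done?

February 26, 2006

The primary endpoint is assessed: Apr 16, 2006.
The week-2 follow-up occurs: Apr 16, 2006 − 4 weeks = Mar 19, 2006.
The first dose is administered: Mar 19, 2006 − 2 weeks = Mar 5, 2006.
Baseline assessment is done: Mar 5, 2006 − 1 week = Feb 26, 2006.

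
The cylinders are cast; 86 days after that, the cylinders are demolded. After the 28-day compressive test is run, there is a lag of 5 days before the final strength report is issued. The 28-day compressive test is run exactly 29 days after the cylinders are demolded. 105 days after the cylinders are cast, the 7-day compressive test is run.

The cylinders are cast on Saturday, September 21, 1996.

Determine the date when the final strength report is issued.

The cylinders are cast: Sep 21, 1996.
The cylinders are demolded: Sep 21, 1996 + 86 days = Dec 16, 1996.
The 28-day compressive test is run: Dec 16, 1996 + 29 days = Jan 14, 1997.
The final strength report is issued: Jan 14, 1997 + 5 days = Jan 19, 1997.

Sunday, January 19, 1997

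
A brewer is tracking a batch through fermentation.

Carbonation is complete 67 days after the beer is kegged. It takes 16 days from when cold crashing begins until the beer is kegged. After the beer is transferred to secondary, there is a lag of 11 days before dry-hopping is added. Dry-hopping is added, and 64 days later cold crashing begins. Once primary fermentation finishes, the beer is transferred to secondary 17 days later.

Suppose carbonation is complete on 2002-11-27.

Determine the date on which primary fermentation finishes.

2002-06-05

Carbonation is complete: Nov 27, 2002.
The beer is kegged: Nov 27, 2002 − 67 days = Sep 21, 2002.
Cold crashing begins: Sep 21, 2002 − 16 days = Sep 5, 2002.
Dry-hopping is added: Sep 5, 2002 − 64 days = Jul 3, 2002.
The beer is transferred to secondary: Jul 3, 2002 − 11 days = Jun 22, 2002.
Primary fermentation finishes: Jun 22, 2002 − 17 days = Jun 5, 2002.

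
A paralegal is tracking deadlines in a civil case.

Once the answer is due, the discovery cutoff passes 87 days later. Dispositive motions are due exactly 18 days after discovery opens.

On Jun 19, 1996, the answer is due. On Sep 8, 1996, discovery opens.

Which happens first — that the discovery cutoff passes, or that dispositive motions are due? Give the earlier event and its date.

The answer is due: Jun 19, 1996.
The discovery cutoff passes: Jun 19, 1996 + 87 days = Sep 14, 1996.
Discovery opens: Sep 8, 1996.
Dispositive motions are due: Sep 8, 1996 + 18 days = Sep 26, 1996.
Comparing: the discovery cutoff passes on Sep 14, 1996 vs dispositive motions are due on Sep 26, 1996. Earlier: the discovery cutoff passes.

The discovery cutoff passes — Sep 14, 1996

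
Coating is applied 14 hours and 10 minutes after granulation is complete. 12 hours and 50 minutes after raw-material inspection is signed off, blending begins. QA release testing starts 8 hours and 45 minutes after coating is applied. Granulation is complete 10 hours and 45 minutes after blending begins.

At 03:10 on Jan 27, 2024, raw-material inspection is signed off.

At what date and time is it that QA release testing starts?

01:40 on Jan 29, 2024

Raw-material inspection is signed off: 03:10 Jan 27, 2024.
Blending begins: 03:10 Jan 27, 2024 + 12h50m = 16:00 Jan 27, 2024.
Granulation is complete: 16:00 Jan 27, 2024 + 10h45m = 02:45 Jan 28, 2024.
Coating is applied: 02:45 Jan 28, 2024 + 14h10m = 16:55 Jan 28, 2024.
QA release testing starts: 16:55 Jan 28, 2024 + 8h45m = 01:40 Jan 29, 2024.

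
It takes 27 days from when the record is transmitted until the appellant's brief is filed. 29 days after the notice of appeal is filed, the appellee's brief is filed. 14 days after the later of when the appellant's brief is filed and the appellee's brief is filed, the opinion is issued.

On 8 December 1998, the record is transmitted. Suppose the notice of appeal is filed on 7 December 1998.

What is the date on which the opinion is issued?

The record is transmitted: Dec 8, 1998.
The appellant's brief is filed: Dec 8, 1998 + 27 days = Jan 4, 1999.
The notice of appeal is filed: Dec 7, 1998.
The appellee's brief is filed: Dec 7, 1998 + 29 days = Jan 5, 1999.
Both prerequisites met — the appellant's brief is filed (Jan 4, 1999), the appellee's brief is filed (Jan 5, 1999); the later is Jan 5, 1999.
The opinion is issued: Jan 5, 1999 + 14 days = Jan 19, 1999.

19 January 1999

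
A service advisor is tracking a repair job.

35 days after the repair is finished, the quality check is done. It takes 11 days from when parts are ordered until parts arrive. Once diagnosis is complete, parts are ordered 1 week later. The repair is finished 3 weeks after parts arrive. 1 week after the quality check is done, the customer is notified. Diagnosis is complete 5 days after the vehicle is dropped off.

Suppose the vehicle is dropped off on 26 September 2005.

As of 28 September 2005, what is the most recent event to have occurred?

The vehicle is dropped off: Sep 26, 2005.
Diagnosis is complete: Sep 26, 2005 + 5 days = Oct 1, 2005.
Parts are ordered: Oct 1, 2005 + 1 week = Oct 8, 2005.
Parts arrive: Oct 8, 2005 + 11 days = Oct 19, 2005.
The repair is finished: Oct 19, 2005 + 3 weeks = Nov 9, 2005.
The quality check is done: Nov 9, 2005 + 35 days = Dec 14, 2005.
The customer is notified: Dec 14, 2005 + 1 week = Dec 21, 2005.
Sep 28, 2005 falls between when the vehicle is dropped off (Sep 26, 2005) and when diagnosis is complete (Oct 1, 2005).

The vehicle is dropped off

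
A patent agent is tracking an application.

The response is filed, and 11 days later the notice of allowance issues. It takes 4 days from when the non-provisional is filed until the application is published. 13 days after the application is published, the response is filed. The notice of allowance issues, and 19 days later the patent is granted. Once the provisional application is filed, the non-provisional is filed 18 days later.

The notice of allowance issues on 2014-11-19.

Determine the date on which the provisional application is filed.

The notice of allowance issues: Nov 19, 2014.
The response is filed: Nov 19, 2014 − 11 days = Nov 8, 2014.
The application is published: Nov 8, 2014 − 13 days = Oct 26, 2014.
The non-provisional is filed: Oct 26, 2014 − 4 days = Oct 22, 2014.
The provisional application is filed: Oct 22, 2014 − 18 days = Oct 4, 2014.

2014-10-04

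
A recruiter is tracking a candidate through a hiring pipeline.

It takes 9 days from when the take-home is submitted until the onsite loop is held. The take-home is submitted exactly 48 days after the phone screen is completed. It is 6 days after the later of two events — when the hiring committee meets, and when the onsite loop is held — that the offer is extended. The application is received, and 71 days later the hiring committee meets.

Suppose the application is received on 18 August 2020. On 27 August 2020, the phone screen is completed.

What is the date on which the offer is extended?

The application is received: Aug 18, 2020.
The hiring committee meets: Aug 18, 2020 + 71 days = Oct 28, 2020.
The phone screen is completed: Aug 27, 2020.
The take-home is submitted: Aug 27, 2020 + 48 days = Oct 14, 2020.
The onsite loop is held: Oct 14, 2020 + 9 days = Oct 23, 2020.
Both prerequisites met — the hiring committee meets (Oct 28, 2020), the onsite loop is held (Oct 23, 2020); the later is Oct 28, 2020.
The offer is extended: Oct 28, 2020 + 6 days = Nov 3, 2020.

3 November 2020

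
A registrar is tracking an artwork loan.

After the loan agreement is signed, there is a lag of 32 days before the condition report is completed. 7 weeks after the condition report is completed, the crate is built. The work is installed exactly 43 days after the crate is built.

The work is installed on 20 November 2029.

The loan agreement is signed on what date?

19 July 2029

The work is installed: Nov 20, 2029.
The crate is built: Nov 20, 2029 − 43 days = Oct 8, 2029.
The condition report is completed: Oct 8, 2029 − 7 weeks = Aug 20, 2029.
The loan agreement is signed: Aug 20, 2029 − 32 days = Jul 19, 2029.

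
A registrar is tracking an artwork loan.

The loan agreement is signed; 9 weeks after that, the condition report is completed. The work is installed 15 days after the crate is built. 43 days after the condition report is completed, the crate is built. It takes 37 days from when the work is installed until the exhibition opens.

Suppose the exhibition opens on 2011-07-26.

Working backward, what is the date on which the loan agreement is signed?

The exhibition opens: Jul 26, 2011.
The work is installed: Jul 26, 2011 − 37 days = Jun 19, 2011.
The crate is built: Jun 19, 2011 − 15 days = Jun 4, 2011.
The condition report is completed: Jun 4, 2011 − 43 days = Apr 22, 2011.
The loan agreement is signed: Apr 22, 2011 − 9 weeks = Feb 18, 2011.

2011-02-18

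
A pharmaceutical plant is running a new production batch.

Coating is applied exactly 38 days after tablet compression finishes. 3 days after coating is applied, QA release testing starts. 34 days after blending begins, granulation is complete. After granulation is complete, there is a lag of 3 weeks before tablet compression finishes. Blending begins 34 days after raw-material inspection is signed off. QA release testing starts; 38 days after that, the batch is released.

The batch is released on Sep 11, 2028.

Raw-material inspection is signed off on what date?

The batch is released: Sep 11, 2028.
QA release testing starts: Sep 11, 2028 − 38 days = Aug 4, 2028.
Coating is applied: Aug 4, 2028 − 3 days = Aug 1, 2028.
Tablet compression finishes: Aug 1, 2028 − 38 days = Jun 24, 2028.
Granulation is complete: Jun 24, 2028 − 3 weeks = Jun 3, 2028.
Blending begins: Jun 3, 2028 − 34 days = Apr 30, 2028.
Raw-material inspection is signed off: Apr 30, 2028 − 34 days = Mar 27, 2028.

Mar 27, 2028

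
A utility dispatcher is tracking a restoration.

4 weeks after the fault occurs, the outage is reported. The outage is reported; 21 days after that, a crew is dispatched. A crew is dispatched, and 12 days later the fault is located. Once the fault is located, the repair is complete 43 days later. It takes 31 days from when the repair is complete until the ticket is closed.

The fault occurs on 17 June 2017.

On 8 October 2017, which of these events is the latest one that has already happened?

The fault occurs: Jun 17, 2017.
The outage is reported: Jun 17, 2017 + 4 weeks = Jul 15, 2017.
A crew is dispatched: Jul 15, 2017 + 21 days = Aug 5, 2017.
The fault is located: Aug 5, 2017 + 12 days = Aug 17, 2017.
The repair is complete: Aug 17, 2017 + 43 days = Sep 29, 2017.
The ticket is closed: Sep 29, 2017 + 31 days = Oct 30, 2017.
Oct 8, 2017 falls between when the repair is complete (Sep 29, 2017) and when the ticket is closed (Oct 30, 2017).

The repair is complete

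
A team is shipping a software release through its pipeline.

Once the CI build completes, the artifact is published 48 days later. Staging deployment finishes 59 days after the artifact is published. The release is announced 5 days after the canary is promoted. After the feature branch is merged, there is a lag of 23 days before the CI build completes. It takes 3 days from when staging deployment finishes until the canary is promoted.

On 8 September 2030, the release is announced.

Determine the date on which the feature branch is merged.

The release is announced: Sep 8, 2030.
The canary is promoted: Sep 8, 2030 − 5 days = Sep 3, 2030.
Staging deployment finishes: Sep 3, 2030 − 3 days = Aug 31, 2030.
The artifact is published: Aug 31, 2030 − 59 days = Jul 3, 2030.
The CI build completes: Jul 3, 2030 − 48 days = May 16, 2030.
The feature branch is merged: May 16, 2030 − 23 days = Apr 23, 2030.

23 April 2030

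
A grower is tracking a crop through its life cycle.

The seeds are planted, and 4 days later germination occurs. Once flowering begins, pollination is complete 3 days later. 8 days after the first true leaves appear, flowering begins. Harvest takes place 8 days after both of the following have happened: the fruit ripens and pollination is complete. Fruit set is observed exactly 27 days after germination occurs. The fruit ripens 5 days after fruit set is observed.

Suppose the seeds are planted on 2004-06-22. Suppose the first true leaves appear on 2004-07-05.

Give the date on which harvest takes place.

The seeds are planted: Jun 22, 2004.
Germination occurs: Jun 22, 2004 + 4 days = Jun 26, 2004.
Fruit set is observed: Jun 26, 2004 + 27 days = Jul 23, 2004.
The fruit ripens: Jul 23, 2004 + 5 days = Jul 28, 2004.
The first true leaves appear: Jul 5, 2004.
Flowering begins: Jul 5, 2004 + 8 days = Jul 13, 2004.
Pollination is complete: Jul 13, 2004 + 3 days = Jul 16, 2004.
Both prerequisites met — the fruit ripens (Jul 28, 2004), pollination is complete (Jul 16, 2004); the later is Jul 28, 2004.
Harvest takes place: Jul 28, 2004 + 8 days = Aug 5, 2004.

2004-08-05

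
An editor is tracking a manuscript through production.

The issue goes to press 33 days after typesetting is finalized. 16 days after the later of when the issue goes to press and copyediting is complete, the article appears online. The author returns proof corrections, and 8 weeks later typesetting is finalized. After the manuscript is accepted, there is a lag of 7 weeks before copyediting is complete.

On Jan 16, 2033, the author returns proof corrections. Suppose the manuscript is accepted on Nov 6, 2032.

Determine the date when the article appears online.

May 1, 2033

The author returns proof corrections: Jan 16, 2033.
Typesetting is finalized: Jan 16, 2033 + 8 weeks = Mar 13, 2033.
The issue goes to press: Mar 13, 2033 + 33 days = Apr 15, 2033.
The manuscript is accepted: Nov 6, 2032.
Copyediting is complete: Nov 6, 2032 + 7 weeks = Dec 25, 2032.
Both prerequisites met — the issue goes to press (Apr 15, 2033), copyediting is complete (Dec 25, 2032); the later is Apr 15, 2033.
The article appears online: Apr 15, 2033 + 16 days = May 1, 2033.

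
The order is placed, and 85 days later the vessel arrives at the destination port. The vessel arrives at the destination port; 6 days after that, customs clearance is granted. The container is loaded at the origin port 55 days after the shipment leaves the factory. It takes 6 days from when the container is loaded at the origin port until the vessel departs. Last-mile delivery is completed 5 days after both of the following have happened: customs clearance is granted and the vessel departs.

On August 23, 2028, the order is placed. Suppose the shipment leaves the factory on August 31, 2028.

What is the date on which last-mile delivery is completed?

The order is placed: Aug 23, 2028.
The vessel arrives at the destination port: Aug 23, 2028 + 85 days = Nov 16, 2028.
Customs clearance is granted: Nov 16, 2028 + 6 days = Nov 22, 2028.
The shipment leaves the factory: Aug 31, 2028.
The container is loaded at the origin port: Aug 31, 2028 + 55 days = Oct 25, 2028.
The vessel departs: Oct 25, 2028 + 6 days = Oct 31, 2028.
Both prerequisites met — customs clearance is granted (Nov 22, 2028), the vessel departs (Oct 31, 2028); the later is Nov 22, 2028.
Last-mile delivery is completed: Nov 22, 2028 + 5 days = Nov 27, 2028.

November 27, 2028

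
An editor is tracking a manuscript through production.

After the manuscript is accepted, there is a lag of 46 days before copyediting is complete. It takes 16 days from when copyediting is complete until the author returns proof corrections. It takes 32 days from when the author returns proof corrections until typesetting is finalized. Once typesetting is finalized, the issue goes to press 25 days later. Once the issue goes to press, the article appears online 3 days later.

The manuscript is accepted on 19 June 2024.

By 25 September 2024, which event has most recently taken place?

Typesetting is finalized

The manuscript is accepted: Jun 19, 2024.
Copyediting is complete: Jun 19, 2024 + 46 days = Aug 4, 2024.
The author returns proof corrections: Aug 4, 2024 + 16 days = Aug 20, 2024.
Typesetting is finalized: Aug 20, 2024 + 32 days = Sep 21, 2024.
The issue goes to press: Sep 21, 2024 + 25 days = Oct 16, 2024.
The article appears online: Oct 16, 2024 + 3 days = Oct 19, 2024.
Sep 25, 2024 falls between when typesetting is finalized (Sep 21, 2024) and when the issue goes to press (Oct 16, 2024).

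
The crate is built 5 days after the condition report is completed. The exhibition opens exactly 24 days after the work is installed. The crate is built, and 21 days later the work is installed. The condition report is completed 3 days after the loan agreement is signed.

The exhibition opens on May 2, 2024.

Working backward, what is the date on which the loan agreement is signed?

The exhibition opens: May 2, 2024.
The work is installed: May 2, 2024 − 24 days = Apr 8, 2024.
The crate is built: Apr 8, 2024 − 21 days = Mar 18, 2024.
The condition report is completed: Mar 18, 2024 − 5 days = Mar 13, 2024.
The loan agreement is signed: Mar 13, 2024 − 3 days = Mar 10, 2024.

Mar 10, 2024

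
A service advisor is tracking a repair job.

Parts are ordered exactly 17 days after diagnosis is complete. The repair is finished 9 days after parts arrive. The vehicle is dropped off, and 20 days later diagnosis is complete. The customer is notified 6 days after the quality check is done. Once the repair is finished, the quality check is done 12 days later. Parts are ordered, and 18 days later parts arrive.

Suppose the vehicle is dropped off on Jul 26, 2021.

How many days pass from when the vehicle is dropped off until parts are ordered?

Causal path: the vehicle is dropped off → diagnosis is complete → parts are ordered.
Total delay along the path: 20 + 17 = 37 days.

37 days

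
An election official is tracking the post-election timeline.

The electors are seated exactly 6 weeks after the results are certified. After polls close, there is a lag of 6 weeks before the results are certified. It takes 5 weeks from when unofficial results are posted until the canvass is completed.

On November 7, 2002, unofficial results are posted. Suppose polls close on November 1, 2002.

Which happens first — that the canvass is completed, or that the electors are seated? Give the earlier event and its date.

The canvass is completed — December 12, 2002

Unofficial results are posted: Nov 7, 2002.
The canvass is completed: Nov 7, 2002 + 5 weeks = Dec 12, 2002.
Polls close: Nov 1, 2002.
The results are certified: Nov 1, 2002 + 6 weeks = Dec 13, 2002.
The electors are seated: Dec 13, 2002 + 6 weeks = Jan 24, 2003.
Comparing: the canvass is completed on Dec 12, 2002 vs the electors are seated on Jan 24, 2003. Earlier: the canvass is completed.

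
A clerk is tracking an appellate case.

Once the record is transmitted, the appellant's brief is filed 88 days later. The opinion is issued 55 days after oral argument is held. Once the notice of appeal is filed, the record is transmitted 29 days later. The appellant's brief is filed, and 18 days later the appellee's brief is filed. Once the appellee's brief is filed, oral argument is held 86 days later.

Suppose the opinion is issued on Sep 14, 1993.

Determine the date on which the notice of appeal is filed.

Dec 12, 1992

The opinion is issued: Sep 14, 1993.
Oral argument is held: Sep 14, 1993 − 55 days = Jul 21, 1993.
The appellee's brief is filed: Jul 21, 1993 − 86 days = Apr 26, 1993.
The appellant's brief is filed: Apr 26, 1993 − 18 days = Apr 8, 1993.
The record is transmitted: Apr 8, 1993 − 88 days = Jan 10, 1993.
The notice of appeal is filed: Jan 10, 1993 − 29 days = Dec 12, 1992.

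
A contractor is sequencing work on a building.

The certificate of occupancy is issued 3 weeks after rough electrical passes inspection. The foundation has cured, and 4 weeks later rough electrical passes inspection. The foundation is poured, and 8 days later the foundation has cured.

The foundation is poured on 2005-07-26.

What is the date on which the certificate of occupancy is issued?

2005-09-21

The foundation is poured: Jul 26, 2005.
The foundation has cured: Jul 26, 2005 + 8 days = Aug 3, 2005.
Rough electrical passes inspection: Aug 3, 2005 + 4 weeks = Aug 31, 2005.
The certificate of occupancy is issued: Aug 31, 2005 + 3 weeks = Sep 21, 2005.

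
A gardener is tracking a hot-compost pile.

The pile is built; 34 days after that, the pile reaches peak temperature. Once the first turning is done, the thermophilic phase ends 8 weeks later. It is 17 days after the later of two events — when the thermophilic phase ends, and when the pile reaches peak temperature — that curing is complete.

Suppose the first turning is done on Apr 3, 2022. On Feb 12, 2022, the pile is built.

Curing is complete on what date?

The first turning is done: Apr 3, 2022.
The thermophilic phase ends: Apr 3, 2022 + 8 weeks = May 29, 2022.
The pile is built: Feb 12, 2022.
The pile reaches peak temperature: Feb 12, 2022 + 34 days = Mar 18, 2022.
Both prerequisites met — the thermophilic phase ends (May 29, 2022), the pile reaches peak temperature (Mar 18, 2022); the later is May 29, 2022.
Curing is complete: May 29, 2022 + 17 days = Jun 15, 2022.

Jun 15, 2022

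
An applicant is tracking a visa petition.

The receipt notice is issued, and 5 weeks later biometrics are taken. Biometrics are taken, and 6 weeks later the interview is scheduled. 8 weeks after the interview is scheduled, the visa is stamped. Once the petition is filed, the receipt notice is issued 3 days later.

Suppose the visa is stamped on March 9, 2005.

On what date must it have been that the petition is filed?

The visa is stamped: Mar 9, 2005.
The interview is scheduled: Mar 9, 2005 − 8 weeks = Jan 12, 2005.
Biometrics are taken: Jan 12, 2005 − 6 weeks = Dec 1, 2004.
The receipt notice is issued: Dec 1, 2004 − 5 weeks = Oct 27, 2004.
The petition is filed: Oct 27, 2004 − 3 days = Oct 24, 2004.

October 24, 2004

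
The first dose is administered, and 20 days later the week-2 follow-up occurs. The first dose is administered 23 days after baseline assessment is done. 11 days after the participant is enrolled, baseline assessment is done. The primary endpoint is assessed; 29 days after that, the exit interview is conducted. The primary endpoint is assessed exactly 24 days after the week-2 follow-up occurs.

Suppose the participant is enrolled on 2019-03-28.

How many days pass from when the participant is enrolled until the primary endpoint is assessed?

78 days

Causal path: the participant is enrolled → baseline assessment is done → the first dose is administered → the week-2 follow-up occurs → the primary endpoint is assessed.
Total delay along the path: 11 + 23 + 20 + 24 = 78 days.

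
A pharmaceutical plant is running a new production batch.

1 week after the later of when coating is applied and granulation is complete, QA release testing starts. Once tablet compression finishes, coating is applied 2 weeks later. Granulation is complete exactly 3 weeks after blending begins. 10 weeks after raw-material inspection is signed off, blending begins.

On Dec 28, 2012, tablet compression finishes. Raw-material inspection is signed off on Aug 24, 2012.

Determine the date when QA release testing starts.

Jan 18, 2013

Tablet compression finishes: Dec 28, 2012.
Coating is applied: Dec 28, 2012 + 2 weeks = Jan 11, 2013.
Raw-material inspection is signed off: Aug 24, 2012.
Blending begins: Aug 24, 2012 + 10 weeks = Nov 2, 2012.
Granulation is complete: Nov 2, 2012 + 3 weeks = Nov 23, 2012.
Both prerequisites met — coating is applied (Jan 11, 2013), granulation is complete (Nov 23, 2012); the later is Jan 11, 2013.
QA release testing starts: Jan 11, 2013 + 1 week = Jan 18, 2013.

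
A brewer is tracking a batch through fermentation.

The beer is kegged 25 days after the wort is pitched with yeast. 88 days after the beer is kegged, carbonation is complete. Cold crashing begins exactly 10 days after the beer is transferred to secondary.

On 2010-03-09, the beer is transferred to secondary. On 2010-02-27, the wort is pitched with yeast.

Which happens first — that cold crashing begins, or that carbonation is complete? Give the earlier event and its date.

Cold crashing begins — 2010-03-19

The beer is transferred to secondary: Mar 9, 2010.
Cold crashing begins: Mar 9, 2010 + 10 days = Mar 19, 2010.
The wort is pitched with yeast: Feb 27, 2010.
The beer is kegged: Feb 27, 2010 + 25 days = Mar 24, 2010.
Carbonation is complete: Mar 24, 2010 + 88 days = Jun 20, 2010.
Comparing: cold crashing begins on Mar 19, 2010 vs carbonation is complete on Jun 20, 2010. Earlier: cold crashing begins.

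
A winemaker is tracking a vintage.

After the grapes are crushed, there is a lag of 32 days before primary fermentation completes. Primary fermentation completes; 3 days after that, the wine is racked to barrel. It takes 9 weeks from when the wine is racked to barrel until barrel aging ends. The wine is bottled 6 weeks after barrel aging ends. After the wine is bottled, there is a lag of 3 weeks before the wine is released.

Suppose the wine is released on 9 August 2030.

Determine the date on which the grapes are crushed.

The wine is released: Aug 9, 2030.
The wine is bottled: Aug 9, 2030 − 3 weeks = Jul 19, 2030.
Barrel aging ends: Jul 19, 2030 − 6 weeks = Jun 7, 2030.
The wine is racked to barrel: Jun 7, 2030 − 9 weeks = Apr 5, 2030.
Primary fermentation completes: Apr 5, 2030 − 3 days = Apr 2, 2030.
The grapes are crushed: Apr 2, 2030 − 32 days = Mar 1, 2030.

1 March 2030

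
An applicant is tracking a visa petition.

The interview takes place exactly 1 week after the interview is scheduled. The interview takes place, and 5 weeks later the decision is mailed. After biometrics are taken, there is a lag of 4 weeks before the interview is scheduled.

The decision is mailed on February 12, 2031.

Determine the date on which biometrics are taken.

The decision is mailed: Feb 12, 2031.
The interview takes place: Feb 12, 2031 − 5 weeks = Jan 8, 2031.
The interview is scheduled: Jan 8, 2031 − 1 week = Jan 1, 2031.
Biometrics are taken: Jan 1, 2031 − 4 weeks = Dec 4, 2030.

December 4, 2030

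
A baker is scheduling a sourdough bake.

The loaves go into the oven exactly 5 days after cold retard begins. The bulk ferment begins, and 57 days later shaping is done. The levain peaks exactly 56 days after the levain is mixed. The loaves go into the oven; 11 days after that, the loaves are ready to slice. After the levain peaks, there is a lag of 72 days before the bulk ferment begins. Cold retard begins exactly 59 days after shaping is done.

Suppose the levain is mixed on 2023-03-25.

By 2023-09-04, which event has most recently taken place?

The bulk ferment begins

The levain is mixed: Mar 25, 2023.
The levain peaks: Mar 25, 2023 + 56 days = May 20, 2023.
The bulk ferment begins: May 20, 2023 + 72 days = Jul 31, 2023.
Shaping is done: Jul 31, 2023 + 57 days = Sep 26, 2023.
Cold retard begins: Sep 26, 2023 + 59 days = Nov 24, 2023.
The loaves go into the oven: Nov 24, 2023 + 5 days = Nov 29, 2023.
The loaves are ready to slice: Nov 29, 2023 + 11 days = Dec 10, 2023.
Sep 4, 2023 falls between when the bulk ferment begins (Jul 31, 2023) and when shaping is done (Sep 26, 2023).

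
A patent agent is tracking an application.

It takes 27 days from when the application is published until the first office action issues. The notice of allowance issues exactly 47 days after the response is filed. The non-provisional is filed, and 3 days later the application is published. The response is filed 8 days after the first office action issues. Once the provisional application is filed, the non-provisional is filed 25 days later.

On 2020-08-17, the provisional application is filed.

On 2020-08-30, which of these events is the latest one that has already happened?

The provisional application is filed: Aug 17, 2020.
The non-provisional is filed: Aug 17, 2020 + 25 days = Sep 11, 2020.
The application is published: Sep 11, 2020 + 3 days = Sep 14, 2020.
The first office action issues: Sep 14, 2020 + 27 days = Oct 11, 2020.
The response is filed: Oct 11, 2020 + 8 days = Oct 19, 2020.
The notice of allowance issues: Oct 19, 2020 + 47 days = Dec 5, 2020.
Aug 30, 2020 falls between when the provisional application is filed (Aug 17, 2020) and when the non-provisional is filed (Sep 11, 2020).

The provisional application is filed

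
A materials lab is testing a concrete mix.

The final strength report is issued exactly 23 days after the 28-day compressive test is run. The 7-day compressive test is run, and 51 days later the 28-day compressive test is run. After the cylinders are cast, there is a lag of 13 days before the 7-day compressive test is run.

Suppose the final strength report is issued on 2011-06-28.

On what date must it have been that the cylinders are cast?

The final strength report is issued: Jun 28, 2011.
The 28-day compressive test is run: Jun 28, 2011 − 23 days = Jun 5, 2011.
The 7-day compressive test is run: Jun 5, 2011 − 51 days = Apr 15, 2011.
The cylinders are cast: Apr 15, 2011 − 13 days = Apr 2, 2011.

2011-04-02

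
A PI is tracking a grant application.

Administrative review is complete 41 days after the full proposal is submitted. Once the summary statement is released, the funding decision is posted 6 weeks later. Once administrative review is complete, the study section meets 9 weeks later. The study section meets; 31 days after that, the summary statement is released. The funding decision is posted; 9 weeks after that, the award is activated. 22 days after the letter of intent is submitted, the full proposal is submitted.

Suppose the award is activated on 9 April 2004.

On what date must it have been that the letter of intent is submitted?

The award is activated: Apr 9, 2004.
The funding decision is posted: Apr 9, 2004 − 9 weeks = Feb 6, 2004.
The summary statement is released: Feb 6, 2004 − 6 weeks = Dec 26, 2003.
The study section meets: Dec 26, 2003 − 31 days = Nov 25, 2003.
Administrative review is complete: Nov 25, 2003 − 9 weeks = Sep 23, 2003.
The full proposal is submitted: Sep 23, 2003 − 41 days = Aug 13, 2003.
The letter of intent is submitted: Aug 13, 2003 − 22 days = Jul 22, 2003.

22 July 2003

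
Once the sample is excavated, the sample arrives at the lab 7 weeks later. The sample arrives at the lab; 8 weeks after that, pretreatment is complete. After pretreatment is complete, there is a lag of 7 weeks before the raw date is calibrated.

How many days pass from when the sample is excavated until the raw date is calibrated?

Causal path: the sample is excavated → the sample arrives at the lab → pretreatment is complete → the raw date is calibrated.
Total delay along the path: 7 + 8 + 7 weeks = 22 weeks = 154 days.

154 days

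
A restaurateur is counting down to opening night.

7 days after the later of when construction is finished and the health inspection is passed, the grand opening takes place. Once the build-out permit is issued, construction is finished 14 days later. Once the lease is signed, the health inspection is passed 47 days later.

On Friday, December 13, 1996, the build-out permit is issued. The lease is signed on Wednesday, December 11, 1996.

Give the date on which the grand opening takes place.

Monday, February 3, 1997

The build-out permit is issued: Dec 13, 1996.
Construction is finished: Dec 13, 1996 + 14 days = Dec 27, 1996.
The lease is signed: Dec 11, 1996.
The health inspection is passed: Dec 11, 1996 + 47 days = Jan 27, 1997.
Both prerequisites met — construction is finished (Dec 27, 1996), the health inspection is passed (Jan 27, 1997); the later is Jan 27, 1997.
The grand opening takes place: Jan 27, 1997 + 7 days = Feb 3, 1997.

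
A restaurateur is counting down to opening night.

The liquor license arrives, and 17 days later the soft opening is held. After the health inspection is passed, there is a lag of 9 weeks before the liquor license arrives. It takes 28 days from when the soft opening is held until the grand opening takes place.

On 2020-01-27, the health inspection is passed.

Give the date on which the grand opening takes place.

2020-05-14

The health inspection is passed: Jan 27, 2020.
The liquor license arrives: Jan 27, 2020 + 9 weeks = Mar 30, 2020.
The soft opening is held: Mar 30, 2020 + 17 days = Apr 16, 2020.
The grand opening takes place: Apr 16, 2020 + 28 days = May 14, 2020.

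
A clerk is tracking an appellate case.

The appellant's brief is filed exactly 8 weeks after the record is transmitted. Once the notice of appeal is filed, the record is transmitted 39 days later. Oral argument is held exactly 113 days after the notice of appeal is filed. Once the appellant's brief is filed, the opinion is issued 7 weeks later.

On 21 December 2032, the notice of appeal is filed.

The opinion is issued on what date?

The notice of appeal is filed: Dec 21, 2032.
The record is transmitted: Dec 21, 2032 + 39 days = Jan 29, 2033.
The appellant's brief is filed: Jan 29, 2033 + 8 weeks = Mar 26, 2033.
The opinion is issued: Mar 26, 2033 + 7 weeks = May 14, 2033.

14 May 2033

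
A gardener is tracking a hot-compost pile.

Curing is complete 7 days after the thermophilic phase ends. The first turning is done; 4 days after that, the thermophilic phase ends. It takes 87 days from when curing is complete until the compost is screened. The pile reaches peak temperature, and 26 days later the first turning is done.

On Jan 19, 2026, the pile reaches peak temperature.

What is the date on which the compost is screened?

May 23, 2026

The pile reaches peak temperature: Jan 19, 2026.
The first turning is done: Jan 19, 2026 + 26 days = Feb 14, 2026.
The thermophilic phase ends: Feb 14, 2026 + 4 days = Feb 18, 2026.
Curing is complete: Feb 18, 2026 + 7 days = Feb 25, 2026.
The compost is screened: Feb 25, 2026 + 87 days = May 23, 2026.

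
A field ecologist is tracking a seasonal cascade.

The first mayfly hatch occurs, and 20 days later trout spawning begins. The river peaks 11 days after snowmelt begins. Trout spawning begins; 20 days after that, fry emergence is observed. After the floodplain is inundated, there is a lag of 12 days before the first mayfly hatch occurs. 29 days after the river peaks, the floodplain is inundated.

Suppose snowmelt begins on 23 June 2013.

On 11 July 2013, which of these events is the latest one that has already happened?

Snowmelt begins: Jun 23, 2013.
The river peaks: Jun 23, 2013 + 11 days = Jul 4, 2013.
The floodplain is inundated: Jul 4, 2013 + 29 days = Aug 2, 2013.
The first mayfly hatch occurs: Aug 2, 2013 + 12 days = Aug 14, 2013.
Trout spawning begins: Aug 14, 2013 + 20 days = Sep 3, 2013.
Fry emergence is observed: Sep 3, 2013 + 20 days = Sep 23, 2013.
Jul 11, 2013 falls between when the river peaks (Jul 4, 2013) and when the floodplain is inundated (Aug 2, 2013).

The river peaks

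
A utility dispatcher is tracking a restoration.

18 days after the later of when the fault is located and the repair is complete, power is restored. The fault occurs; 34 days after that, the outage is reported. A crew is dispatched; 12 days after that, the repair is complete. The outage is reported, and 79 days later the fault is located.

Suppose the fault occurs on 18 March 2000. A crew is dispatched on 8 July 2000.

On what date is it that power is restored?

The fault occurs: Mar 18, 2000.
The outage is reported: Mar 18, 2000 + 34 days = Apr 21, 2000.
The fault is located: Apr 21, 2000 + 79 days = Jul 9, 2000.
A crew is dispatched: Jul 8, 2000.
The repair is complete: Jul 8, 2000 + 12 days = Jul 20, 2000.
Both prerequisites met — the fault is located (Jul 9, 2000), the repair is complete (Jul 20, 2000); the later is Jul 20, 2000.
Power is restored: Jul 20, 2000 + 18 days = Aug 7, 2000.

7 August 2000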